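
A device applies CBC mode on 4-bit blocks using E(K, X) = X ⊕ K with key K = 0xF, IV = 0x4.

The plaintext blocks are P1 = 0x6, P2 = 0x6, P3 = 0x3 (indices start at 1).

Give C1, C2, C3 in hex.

CBC encryption: C_i = E(K, P_i ⊕ C_{i−1}), with C_{0} = IV.
C1: P1 ⊕ 0x4 = 0x2; E(K, 0x2) = 0xD.
C2: P2 ⊕ 0xD = 0xB; E(K, 0xB) = 0x4.
C3: P3 ⊕ 0x4 = 0x7; E(K, 0x7) = 0x8.

C1 = 0xD, C2 = 0x4, C3 = 0x8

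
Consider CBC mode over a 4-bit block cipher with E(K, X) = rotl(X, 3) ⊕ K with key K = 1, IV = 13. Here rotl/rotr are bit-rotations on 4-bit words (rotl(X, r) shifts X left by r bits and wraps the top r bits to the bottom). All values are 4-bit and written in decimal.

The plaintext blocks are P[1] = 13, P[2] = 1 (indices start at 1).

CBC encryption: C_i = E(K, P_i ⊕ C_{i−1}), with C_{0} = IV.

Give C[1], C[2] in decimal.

C[1]: P[1] ⊕ 13 = 0; E(K, 0) = 1.
C[2]: P[2] ⊕ 1 = 0; E(K, 0) = 1.

C[1] = 1, C[2] = 1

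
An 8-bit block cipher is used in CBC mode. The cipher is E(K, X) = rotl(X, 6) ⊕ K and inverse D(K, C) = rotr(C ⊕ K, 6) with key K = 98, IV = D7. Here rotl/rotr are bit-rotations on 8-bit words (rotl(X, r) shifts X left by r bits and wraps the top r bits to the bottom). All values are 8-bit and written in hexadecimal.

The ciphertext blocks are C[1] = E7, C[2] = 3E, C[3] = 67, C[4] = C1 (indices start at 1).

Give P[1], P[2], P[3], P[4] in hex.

P[1] = 2A, P[2] = 7D, P[3] = C1, P[4] = 02

CBC decryption: P_i = D(K, C_i) ⊕ C_{i−1}, with C_{0} = IV.
P[1]: D(K, E7) = FD; FD ⊕ D7 = 2A.
P[2]: D(K, 3E) = 9A; 9A ⊕ E7 = 7D.
P[3]: D(K, 67) = FF; FF ⊕ 3E = C1.
P[4]: D(K, C1) = 65; 65 ⊕ 67 = 02.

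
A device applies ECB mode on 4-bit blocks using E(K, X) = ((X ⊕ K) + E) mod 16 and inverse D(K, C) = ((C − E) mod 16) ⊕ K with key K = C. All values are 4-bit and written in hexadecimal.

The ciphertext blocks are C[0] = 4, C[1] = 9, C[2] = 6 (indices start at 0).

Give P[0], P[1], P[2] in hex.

P[0] = A, P[1] = 7, P[2] = 4

ECB decryption: P_i = D(K, C_i).
P[0]: D(K, 4) = A.
P[1]: D(K, 9) = 7.
P[2]: D(K, 6) = 4.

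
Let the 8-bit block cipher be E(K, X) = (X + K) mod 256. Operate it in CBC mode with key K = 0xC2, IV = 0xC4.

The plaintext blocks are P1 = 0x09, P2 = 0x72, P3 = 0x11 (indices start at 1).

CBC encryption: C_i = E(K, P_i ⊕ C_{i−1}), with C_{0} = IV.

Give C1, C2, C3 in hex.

C1 = 0x8F, C2 = 0xBF, C3 = 0x70

C1: P1 ⊕ 0xC4 = 0xCD; E(K, 0xCD) = 0x8F.
C2: P2 ⊕ 0x8F = 0xFD; E(K, 0xFD) = 0xBF.
C3: P3 ⊕ 0xBF = 0xAE; E(K, 0xAE) = 0x70.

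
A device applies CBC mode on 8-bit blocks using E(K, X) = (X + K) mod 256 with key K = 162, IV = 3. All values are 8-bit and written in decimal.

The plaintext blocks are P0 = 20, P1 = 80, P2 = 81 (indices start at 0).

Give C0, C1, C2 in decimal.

C0 = 185, C1 = 139, C2 = 124

CBC encryption: C_i = E(K, P_i ⊕ C_{i−1}), with C_{−1} = IV.
C0: P0 ⊕ 3 = 23; E(K, 23) = 185.
C1: P1 ⊕ 185 = 233; E(K, 233) = 139.
C2: P2 ⊕ 139 = 218; E(K, 218) = 124.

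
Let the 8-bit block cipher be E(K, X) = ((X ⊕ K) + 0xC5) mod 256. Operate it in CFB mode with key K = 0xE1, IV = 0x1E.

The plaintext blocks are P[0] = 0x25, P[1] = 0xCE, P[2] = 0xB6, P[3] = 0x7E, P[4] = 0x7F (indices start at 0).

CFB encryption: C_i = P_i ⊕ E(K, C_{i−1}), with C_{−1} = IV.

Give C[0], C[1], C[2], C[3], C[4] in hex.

C[0]: E(K, 0x1E) = 0xC4; 0x25 ⊕ 0xC4 = 0xE1.
C[1]: E(K, 0xE1) = 0xC5; 0xCE ⊕ 0xC5 = 0x0B.
C[2]: E(K, 0x0B) = 0xAF; 0xB6 ⊕ 0xAF = 0x19.
C[3]: E(K, 0x19) = 0xBD; 0x7E ⊕ 0xBD = 0xC3.
C[4]: E(K, 0xC3) = 0xE7; 0x7F ⊕ 0xE7 = 0x98.

C[0] = 0xE1, C[1] = 0x0B, C[2] = 0x19, C[3] = 0xC3, C[4] = 0x98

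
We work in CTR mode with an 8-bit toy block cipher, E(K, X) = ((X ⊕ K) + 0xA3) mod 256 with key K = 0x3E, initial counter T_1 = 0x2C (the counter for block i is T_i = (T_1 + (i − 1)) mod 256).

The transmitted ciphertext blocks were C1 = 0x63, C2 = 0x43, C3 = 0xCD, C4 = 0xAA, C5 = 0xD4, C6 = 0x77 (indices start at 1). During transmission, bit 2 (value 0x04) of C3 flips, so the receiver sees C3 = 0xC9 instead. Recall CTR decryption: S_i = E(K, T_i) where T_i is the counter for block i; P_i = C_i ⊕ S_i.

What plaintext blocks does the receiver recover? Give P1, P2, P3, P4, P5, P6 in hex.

P1 = 0xD6, P2 = 0xF5, P3 = 0x7A, P4 = 0x1E, P5 = 0x65, P6 = 0xC5

Only C3 changed, to 0xC9. In CTR, a change in C_i flips the same bit in P_i only; the keystream is unaffected. Decrypting the received ciphertext:
P1: T = 0x2C, S = E(K, T) = 0xB5; 0x63 ⊕ 0xB5 = 0xD6.
P2: T = 0x2D, S = E(K, T) = 0xB6; 0x43 ⊕ 0xB6 = 0xF5.
P3: T = 0x2E, S = E(K, T) = 0xB3; 0xC9 ⊕ 0xB3 = 0x7A.
P4: T = 0x2F, S = E(K, T) = 0xB4; 0xAA ⊕ 0xB4 = 0x1E.
P5: T = 0x30, S = E(K, T) = 0xB1; 0xD4 ⊕ 0xB1 = 0x65.
P6: T = 0x31, S = E(K, T) = 0xB2; 0x77 ⊕ 0xB2 = 0xC5.
Blocks that differ from the original plaintext: P3.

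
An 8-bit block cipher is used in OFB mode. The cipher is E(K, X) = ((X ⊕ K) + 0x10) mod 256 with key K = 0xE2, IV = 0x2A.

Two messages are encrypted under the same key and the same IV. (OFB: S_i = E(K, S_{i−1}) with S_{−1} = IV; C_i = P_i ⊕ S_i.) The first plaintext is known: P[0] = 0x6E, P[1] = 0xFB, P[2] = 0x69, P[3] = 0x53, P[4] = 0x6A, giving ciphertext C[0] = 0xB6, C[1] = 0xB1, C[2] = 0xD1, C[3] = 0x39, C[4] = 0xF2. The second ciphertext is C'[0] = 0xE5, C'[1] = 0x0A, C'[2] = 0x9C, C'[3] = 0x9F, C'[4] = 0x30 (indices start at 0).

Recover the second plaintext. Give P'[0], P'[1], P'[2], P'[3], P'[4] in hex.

In OFB with a reused IV, both messages share the same keystream S_i, so C_i ⊕ C'_i = P_i ⊕ P'_i and thus P'_i = P_i ⊕ C_i ⊕ C'_i.
P'[0]: 0x6E ⊕ 0xB6 ⊕ 0xE5 = 0x3D.
P'[1]: 0xFB ⊕ 0xB1 ⊕ 0x0A = 0x40.
P'[2]: 0x69 ⊕ 0xD1 ⊕ 0x9C = 0x24.
P'[3]: 0x53 ⊕ 0x39 ⊕ 0x9F = 0xF5.
P'[4]: 0x6A ⊕ 0xF2 ⊕ 0x30 = 0xA8.

P'[0] = 0x3D, P'[1] = 0x40, P'[2] = 0x24, P'[3] = 0xF5, P'[4] = 0xA8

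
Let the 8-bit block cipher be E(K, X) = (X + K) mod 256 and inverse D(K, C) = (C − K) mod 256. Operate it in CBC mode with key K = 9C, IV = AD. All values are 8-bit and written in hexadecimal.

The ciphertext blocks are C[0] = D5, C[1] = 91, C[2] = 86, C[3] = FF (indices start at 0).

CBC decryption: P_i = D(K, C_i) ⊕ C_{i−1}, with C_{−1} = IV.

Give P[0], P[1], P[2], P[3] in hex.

P[0] = 94, P[1] = 20, P[2] = 7B, P[3] = E5

P[0]: D(K, D5) = 39; 39 ⊕ AD = 94.
P[1]: D(K, 91) = F5; F5 ⊕ D5 = 20.
P[2]: D(K, 86) = EA; EA ⊕ 91 = 7B.
P[3]: D(K, FF) = 63; 63 ⊕ 86 = E5.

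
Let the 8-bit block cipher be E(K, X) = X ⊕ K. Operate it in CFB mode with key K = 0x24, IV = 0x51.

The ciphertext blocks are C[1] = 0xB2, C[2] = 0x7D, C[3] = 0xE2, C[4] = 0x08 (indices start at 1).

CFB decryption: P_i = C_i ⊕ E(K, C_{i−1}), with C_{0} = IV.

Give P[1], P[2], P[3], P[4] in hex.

P[1]: E(K, 0x51) = 0x75; 0xB2 ⊕ 0x75 = 0xC7.
P[2]: E(K, 0xB2) = 0x96; 0x7D ⊕ 0x96 = 0xEB.
P[3]: E(K, 0x7D) = 0x59; 0xE2 ⊕ 0x59 = 0xBB.
P[4]: E(K, 0xE2) = 0xC6; 0x08 ⊕ 0xC6 = 0xCE.

P[1] = 0xC7, P[2] = 0xEB, P[3] = 0xBB, P[4] = 0xCE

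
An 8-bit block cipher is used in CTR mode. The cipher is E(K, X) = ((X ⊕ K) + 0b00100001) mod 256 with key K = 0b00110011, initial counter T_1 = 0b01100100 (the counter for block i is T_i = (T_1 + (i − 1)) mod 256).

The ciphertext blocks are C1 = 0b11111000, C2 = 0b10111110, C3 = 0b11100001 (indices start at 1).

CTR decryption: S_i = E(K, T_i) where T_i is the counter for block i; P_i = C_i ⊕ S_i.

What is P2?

P2 = 0b11001001

P2: T = 0b01100101, S = E(K, T) = 0b01110111; 0b10111110 ⊕ 0b01110111 = 0b11001001.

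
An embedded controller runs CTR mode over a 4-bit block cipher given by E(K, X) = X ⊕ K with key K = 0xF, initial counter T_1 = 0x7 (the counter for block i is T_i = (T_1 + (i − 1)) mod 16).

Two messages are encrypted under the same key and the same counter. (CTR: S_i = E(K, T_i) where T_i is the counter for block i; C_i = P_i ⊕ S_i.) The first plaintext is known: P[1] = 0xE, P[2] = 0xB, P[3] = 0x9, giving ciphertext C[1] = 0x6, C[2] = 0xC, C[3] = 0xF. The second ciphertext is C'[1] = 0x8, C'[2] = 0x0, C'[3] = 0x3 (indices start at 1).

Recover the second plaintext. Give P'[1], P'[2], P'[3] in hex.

P'[1] = 0x0, P'[2] = 0x7, P'[3] = 0x5

In CTR with a reused counter, both messages share the same keystream S_i, so C_i ⊕ C'_i = P_i ⊕ P'_i and thus P'_i = P_i ⊕ C_i ⊕ C'_i.
P'[1]: 0xE ⊕ 0x6 ⊕ 0x8 = 0x0.
P'[2]: 0xB ⊕ 0xC ⊕ 0x0 = 0x7.
P'[3]: 0x9 ⊕ 0xF ⊕ 0x3 = 0x5.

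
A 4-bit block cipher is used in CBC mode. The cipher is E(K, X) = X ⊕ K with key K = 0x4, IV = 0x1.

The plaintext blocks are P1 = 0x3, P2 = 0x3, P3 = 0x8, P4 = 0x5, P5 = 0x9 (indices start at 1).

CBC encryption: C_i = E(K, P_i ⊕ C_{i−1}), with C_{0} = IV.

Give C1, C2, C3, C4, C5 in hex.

C1 = 0x6, C2 = 0x1, C3 = 0xD, C4 = 0xC, C5 = 0x1

C1: P1 ⊕ 0x1 = 0x2; E(K, 0x2) = 0x6.
C2: P2 ⊕ 0x6 = 0x5; E(K, 0x5) = 0x1.
C3: P3 ⊕ 0x1 = 0x9; E(K, 0x9) = 0xD.
C4: P4 ⊕ 0xD = 0x8; E(K, 0x8) = 0xC.
C5: P5 ⊕ 0xC = 0x5; E(K, 0x5) = 0x1.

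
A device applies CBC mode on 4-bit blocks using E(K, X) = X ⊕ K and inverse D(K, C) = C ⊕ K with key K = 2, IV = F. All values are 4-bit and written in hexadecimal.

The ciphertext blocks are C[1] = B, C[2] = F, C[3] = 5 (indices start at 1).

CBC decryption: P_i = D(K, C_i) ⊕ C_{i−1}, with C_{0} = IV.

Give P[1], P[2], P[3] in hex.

P[1]: D(K, B) = 9; 9 ⊕ F = 6.
P[2]: D(K, F) = D; D ⊕ B = 6.
P[3]: D(K, 5) = 7; 7 ⊕ F = 8.

P[1] = 6, P[2] = 6, P[3] = 8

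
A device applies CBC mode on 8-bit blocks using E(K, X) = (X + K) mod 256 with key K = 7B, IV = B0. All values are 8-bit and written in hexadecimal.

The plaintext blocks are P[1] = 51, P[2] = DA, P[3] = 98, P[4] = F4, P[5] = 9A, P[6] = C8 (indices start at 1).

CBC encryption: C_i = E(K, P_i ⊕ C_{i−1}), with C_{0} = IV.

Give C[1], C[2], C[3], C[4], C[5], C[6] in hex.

C[1] = 5C, C[2] = 01, C[3] = 14, C[4] = 5B, C[5] = 3C, C[6] = 6F

C[1]: P[1] ⊕ B0 = E1; E(K, E1) = 5C.
C[2]: P[2] ⊕ 5C = 86; E(K, 86) = 01.
C[3]: P[3] ⊕ 01 = 99; E(K, 99) = 14.
C[4]: P[4] ⊕ 14 = E0; E(K, E0) = 5B.
C[5]: P[5] ⊕ 5B = C1; E(K, C1) = 3C.
C[6]: P[6] ⊕ 3C = F4; E(K, F4) = 6F.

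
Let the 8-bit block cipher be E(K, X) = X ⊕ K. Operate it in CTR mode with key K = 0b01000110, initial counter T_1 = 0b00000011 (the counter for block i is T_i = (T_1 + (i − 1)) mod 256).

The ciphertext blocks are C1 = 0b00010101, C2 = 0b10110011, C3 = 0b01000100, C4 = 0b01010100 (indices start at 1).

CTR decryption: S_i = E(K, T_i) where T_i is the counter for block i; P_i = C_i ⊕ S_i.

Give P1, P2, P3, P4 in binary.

P1: T = 0b00000011, S = E(K, T) = 0b01000101; 0b00010101 ⊕ 0b01000101 = 0b01010000.
P2: T = 0b00000100, S = E(K, T) = 0b01000010; 0b10110011 ⊕ 0b01000010 = 0b11110001.
P3: T = 0b00000101, S = E(K, T) = 0b01000011; 0b01000100 ⊕ 0b01000011 = 0b00000111.
P4: T = 0b00000110, S = E(K, T) = 0b01000000; 0b01010100 ⊕ 0b01000000 = 0b00010100.

P1 = 0b01010000, P2 = 0b11110001, P3 = 0b00000111, P4 = 0b00010100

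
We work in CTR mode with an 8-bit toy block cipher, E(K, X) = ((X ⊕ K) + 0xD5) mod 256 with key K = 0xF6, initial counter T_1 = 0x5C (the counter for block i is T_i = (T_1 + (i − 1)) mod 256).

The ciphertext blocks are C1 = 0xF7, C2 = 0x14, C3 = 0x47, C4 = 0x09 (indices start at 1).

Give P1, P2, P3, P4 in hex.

CTR decryption: S_i = E(K, T_i) where T_i is the counter for block i; P_i = C_i ⊕ S_i.
P1: T = 0x5C, S = E(K, T) = 0x7F; 0xF7 ⊕ 0x7F = 0x88.
P2: T = 0x5D, S = E(K, T) = 0x80; 0x14 ⊕ 0x80 = 0x94.
P3: T = 0x5E, S = E(K, T) = 0x7D; 0x47 ⊕ 0x7D = 0x3A.
P4: T = 0x5F, S = E(K, T) = 0x7E; 0x09 ⊕ 0x7E = 0x77.

P1 = 0x88, P2 = 0x94, P3 = 0x3A, P4 = 0x77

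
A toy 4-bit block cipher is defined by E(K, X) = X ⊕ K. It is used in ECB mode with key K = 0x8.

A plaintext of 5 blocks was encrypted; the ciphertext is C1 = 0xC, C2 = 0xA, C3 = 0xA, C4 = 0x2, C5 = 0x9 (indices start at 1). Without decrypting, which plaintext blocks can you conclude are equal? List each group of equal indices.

P2 = P3

ECB encrypts each block independently with the same key, so equal ciphertext blocks imply equal plaintext blocks.
C2 = C3 = 0xA, so P2 = P3.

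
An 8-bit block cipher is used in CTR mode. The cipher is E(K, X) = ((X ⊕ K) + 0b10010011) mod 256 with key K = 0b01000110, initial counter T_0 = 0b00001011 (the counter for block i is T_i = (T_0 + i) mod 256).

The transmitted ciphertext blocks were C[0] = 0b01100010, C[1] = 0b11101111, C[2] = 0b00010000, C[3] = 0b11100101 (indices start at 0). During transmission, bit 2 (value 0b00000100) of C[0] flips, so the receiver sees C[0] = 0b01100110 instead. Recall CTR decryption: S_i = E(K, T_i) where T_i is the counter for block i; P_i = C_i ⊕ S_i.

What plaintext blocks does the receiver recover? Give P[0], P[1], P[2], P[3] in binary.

P[0] = 0b10000110, P[1] = 0b00110010, P[2] = 0b11001110, P[3] = 0b00111110

Only C[0] changed, to 0b01100110. In CTR, a change in C_i flips the same bit in P_i only; the keystream is unaffected. Decrypting the received ciphertext:
P[0]: T = 0b00001011, S = E(K, T) = 0b11100000; 0b01100110 ⊕ 0b11100000 = 0b10000110.
P[1]: T = 0b00001100, S = E(K, T) = 0b11011101; 0b11101111 ⊕ 0b11011101 = 0b00110010.
P[2]: T = 0b00001101, S = E(K, T) = 0b11011110; 0b00010000 ⊕ 0b11011110 = 0b11001110.
P[3]: T = 0b00001110, S = E(K, T) = 0b11011011; 0b11100101 ⊕ 0b11011011 = 0b00111110.
Blocks that differ from the original plaintext: P[0].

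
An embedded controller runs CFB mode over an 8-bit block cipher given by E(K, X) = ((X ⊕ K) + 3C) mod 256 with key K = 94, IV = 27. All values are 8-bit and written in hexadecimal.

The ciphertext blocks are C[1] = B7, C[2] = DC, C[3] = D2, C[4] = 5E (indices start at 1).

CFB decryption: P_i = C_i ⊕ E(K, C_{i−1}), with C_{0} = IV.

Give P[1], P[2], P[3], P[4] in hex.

P[1] = 58, P[2] = 83, P[3] = 56, P[4] = DC

P[1]: E(K, 27) = EF; B7 ⊕ EF = 58.
P[2]: E(K, B7) = 5F; DC ⊕ 5F = 83.
P[3]: E(K, DC) = 84; D2 ⊕ 84 = 56.
P[4]: E(K, D2) = 82; 5E ⊕ 82 = DC.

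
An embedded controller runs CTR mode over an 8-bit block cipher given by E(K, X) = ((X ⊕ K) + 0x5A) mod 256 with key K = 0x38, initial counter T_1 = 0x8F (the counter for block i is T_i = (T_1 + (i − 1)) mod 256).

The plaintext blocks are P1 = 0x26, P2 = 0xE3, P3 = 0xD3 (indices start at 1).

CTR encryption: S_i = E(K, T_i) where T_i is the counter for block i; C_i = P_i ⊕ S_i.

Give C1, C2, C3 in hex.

C1 = 0x37, C2 = 0xE1, C3 = 0xD0

C1: T = 0x8F, S = E(K, T) = 0x11; 0x26 ⊕ 0x11 = 0x37.
C2: T = 0x90, S = E(K, T) = 0x02; 0xE3 ⊕ 0x02 = 0xE1.
C3: T = 0x91, S = E(K, T) = 0x03; 0xD3 ⊕ 0x03 = 0xD0.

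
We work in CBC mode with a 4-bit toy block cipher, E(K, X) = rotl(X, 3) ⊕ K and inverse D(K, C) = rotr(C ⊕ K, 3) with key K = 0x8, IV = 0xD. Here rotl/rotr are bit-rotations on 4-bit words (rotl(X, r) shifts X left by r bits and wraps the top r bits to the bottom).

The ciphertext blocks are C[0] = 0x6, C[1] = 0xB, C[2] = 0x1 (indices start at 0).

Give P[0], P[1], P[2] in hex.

P[0] = 0x0, P[1] = 0x0, P[2] = 0x8

CBC decryption: P_i = D(K, C_i) ⊕ C_{i−1}, with C_{−1} = IV.
P[0]: D(K, 0x6) = 0xD; 0xD ⊕ 0xD = 0x0.
P[1]: D(K, 0xB) = 0x6; 0x6 ⊕ 0x6 = 0x0.
P[2]: D(K, 0x1) = 0x3; 0x3 ⊕ 0xB = 0x8.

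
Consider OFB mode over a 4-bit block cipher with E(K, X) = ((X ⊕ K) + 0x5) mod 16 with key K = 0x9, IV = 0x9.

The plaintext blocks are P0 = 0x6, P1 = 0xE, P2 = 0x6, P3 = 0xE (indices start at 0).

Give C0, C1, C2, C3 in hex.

OFB encryption: S_i = E(K, S_{i−1}) with S_{−1} = IV; C_i = P_i ⊕ S_i.
C0: S = E(K, 0x9) = 0x5; 0x6 ⊕ 0x5 = 0x3.
C1: S = E(K, 0x5) = 0x1; 0xE ⊕ 0x1 = 0xF.
C2: S = E(K, 0x1) = 0xD; 0x6 ⊕ 0xD = 0xB.
C3: S = E(K, 0xD) = 0x9; 0xE ⊕ 0x9 = 0x7.

C0 = 0x3, C1 = 0xF, C2 = 0xB, C3 = 0x7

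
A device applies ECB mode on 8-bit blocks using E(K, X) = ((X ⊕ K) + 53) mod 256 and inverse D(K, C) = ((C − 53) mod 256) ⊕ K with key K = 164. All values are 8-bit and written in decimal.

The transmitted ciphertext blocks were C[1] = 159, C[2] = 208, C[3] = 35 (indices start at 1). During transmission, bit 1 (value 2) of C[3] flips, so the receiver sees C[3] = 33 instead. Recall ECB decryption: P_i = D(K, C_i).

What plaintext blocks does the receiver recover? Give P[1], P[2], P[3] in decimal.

Only C[3] changed, to 33. In ECB, a change in C_i affects only P_i. Decrypting the received ciphertext:
P[1]: D(K, 159) = 206.
P[2]: D(K, 208) = 63.
P[3]: D(K, 33) = 72.
Blocks that differ from the original plaintext: P[3].

P[1] = 206, P[2] = 63, P[3] = 72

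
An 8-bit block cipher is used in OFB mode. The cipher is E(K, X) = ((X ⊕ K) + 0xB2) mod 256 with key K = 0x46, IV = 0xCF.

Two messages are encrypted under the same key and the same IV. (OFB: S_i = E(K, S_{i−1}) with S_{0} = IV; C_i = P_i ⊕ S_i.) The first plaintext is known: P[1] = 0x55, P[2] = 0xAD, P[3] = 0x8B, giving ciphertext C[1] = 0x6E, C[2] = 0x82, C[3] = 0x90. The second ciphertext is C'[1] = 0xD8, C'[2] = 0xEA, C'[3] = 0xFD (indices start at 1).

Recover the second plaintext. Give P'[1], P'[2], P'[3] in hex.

P'[1] = 0xE3, P'[2] = 0xC5, P'[3] = 0xE6

In OFB with a reused IV, both messages share the same keystream S_i, so C_i ⊕ C'_i = P_i ⊕ P'_i and thus P'_i = P_i ⊕ C_i ⊕ C'_i.
P'[1]: 0x55 ⊕ 0x6E ⊕ 0xD8 = 0xE3.
P'[2]: 0xAD ⊕ 0x82 ⊕ 0xEA = 0xC5.
P'[3]: 0x8B ⊕ 0x90 ⊕ 0xFD = 0xE6.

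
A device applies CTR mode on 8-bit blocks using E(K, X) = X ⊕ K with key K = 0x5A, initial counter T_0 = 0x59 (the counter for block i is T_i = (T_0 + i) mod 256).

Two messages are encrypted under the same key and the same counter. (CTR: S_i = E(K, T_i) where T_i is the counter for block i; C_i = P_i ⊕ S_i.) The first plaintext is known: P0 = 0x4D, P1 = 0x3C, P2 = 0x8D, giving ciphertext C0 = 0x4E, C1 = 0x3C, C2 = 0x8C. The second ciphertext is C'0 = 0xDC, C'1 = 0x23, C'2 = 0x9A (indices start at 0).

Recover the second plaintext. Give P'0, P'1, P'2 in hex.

P'0 = 0xDF, P'1 = 0x23, P'2 = 0x9B

In CTR with a reused counter, both messages share the same keystream S_i, so C_i ⊕ C'_i = P_i ⊕ P'_i and thus P'_i = P_i ⊕ C_i ⊕ C'_i.
P'0: 0x4D ⊕ 0x4E ⊕ 0xDC = 0xDF.
P'1: 0x3C ⊕ 0x3C ⊕ 0x23 = 0x23.
P'2: 0x8D ⊕ 0x8C ⊕ 0x9A = 0x9B.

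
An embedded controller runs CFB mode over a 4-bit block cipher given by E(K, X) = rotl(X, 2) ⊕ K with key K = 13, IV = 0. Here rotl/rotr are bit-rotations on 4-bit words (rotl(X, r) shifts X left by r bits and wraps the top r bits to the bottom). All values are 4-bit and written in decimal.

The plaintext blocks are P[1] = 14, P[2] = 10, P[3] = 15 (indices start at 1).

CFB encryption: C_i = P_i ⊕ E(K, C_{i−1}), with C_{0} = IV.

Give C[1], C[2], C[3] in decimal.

C[1]: E(K, 0) = 13; 14 ⊕ 13 = 3.
C[2]: E(K, 3) = 1; 10 ⊕ 1 = 11.
C[3]: E(K, 11) = 3; 15 ⊕ 3 = 12.

C[1] = 3, C[2] = 11, C[3] = 12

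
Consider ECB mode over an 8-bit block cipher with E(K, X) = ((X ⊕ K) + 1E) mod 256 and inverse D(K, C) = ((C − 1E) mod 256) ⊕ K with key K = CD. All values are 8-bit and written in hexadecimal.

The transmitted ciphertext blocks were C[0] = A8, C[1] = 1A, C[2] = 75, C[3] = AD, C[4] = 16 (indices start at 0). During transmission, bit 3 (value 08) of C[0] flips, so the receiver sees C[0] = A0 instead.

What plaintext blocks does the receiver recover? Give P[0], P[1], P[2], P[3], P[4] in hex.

ECB decryption: P_i = D(K, C_i).
Only C[0] changed, to A0. In ECB, a change in C_i affects only P_i. Decrypting the received ciphertext:
P[0]: D(K, A0) = 4F.
P[1]: D(K, 1A) = 31.
P[2]: D(K, 75) = 9A.
P[3]: D(K, AD) = 42.
P[4]: D(K, 16) = 35.
Blocks that differ from the original plaintext: P[0].

P[0] = 4F, P[1] = 31, P[2] = 9A, P[3] = 42, P[4] = 35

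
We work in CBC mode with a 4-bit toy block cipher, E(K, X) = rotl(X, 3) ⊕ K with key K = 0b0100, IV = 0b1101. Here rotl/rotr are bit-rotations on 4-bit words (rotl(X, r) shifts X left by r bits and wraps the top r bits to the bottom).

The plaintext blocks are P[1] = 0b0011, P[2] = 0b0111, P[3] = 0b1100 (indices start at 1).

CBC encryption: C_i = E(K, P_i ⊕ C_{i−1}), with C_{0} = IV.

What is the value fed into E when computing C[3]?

C[1]: P[1] ⊕ 0b1101 = 0b1110; E(K, 0b1110) = 0b0011.
C[2]: P[2] ⊕ 0b0011 = 0b0100; E(K, 0b0100) = 0b0110.
C[3]: P[3] ⊕ 0b0110 = 0b1010; E(K, 0b1010) = 0b0001.
So the input to E for block [3] is 0b1010.

0b1010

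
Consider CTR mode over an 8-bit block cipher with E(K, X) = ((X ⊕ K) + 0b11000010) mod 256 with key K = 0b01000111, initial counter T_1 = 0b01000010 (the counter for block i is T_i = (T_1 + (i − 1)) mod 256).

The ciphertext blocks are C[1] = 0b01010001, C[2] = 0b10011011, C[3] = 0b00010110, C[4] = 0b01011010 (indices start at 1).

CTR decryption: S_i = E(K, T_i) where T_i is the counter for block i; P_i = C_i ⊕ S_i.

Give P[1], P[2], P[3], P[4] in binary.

P[1] = 0b10010110, P[2] = 0b01011101, P[3] = 0b11010011, P[4] = 0b10011110

P[1]: T = 0b01000010, S = E(K, T) = 0b11000111; 0b01010001 ⊕ 0b11000111 = 0b10010110.
P[2]: T = 0b01000011, S = E(K, T) = 0b11000110; 0b10011011 ⊕ 0b11000110 = 0b01011101.
P[3]: T = 0b01000100, S = E(K, T) = 0b11000101; 0b00010110 ⊕ 0b11000101 = 0b11010011.
P[4]: T = 0b01000101, S = E(K, T) = 0b11000100; 0b01011010 ⊕ 0b11000100 = 0b10011110.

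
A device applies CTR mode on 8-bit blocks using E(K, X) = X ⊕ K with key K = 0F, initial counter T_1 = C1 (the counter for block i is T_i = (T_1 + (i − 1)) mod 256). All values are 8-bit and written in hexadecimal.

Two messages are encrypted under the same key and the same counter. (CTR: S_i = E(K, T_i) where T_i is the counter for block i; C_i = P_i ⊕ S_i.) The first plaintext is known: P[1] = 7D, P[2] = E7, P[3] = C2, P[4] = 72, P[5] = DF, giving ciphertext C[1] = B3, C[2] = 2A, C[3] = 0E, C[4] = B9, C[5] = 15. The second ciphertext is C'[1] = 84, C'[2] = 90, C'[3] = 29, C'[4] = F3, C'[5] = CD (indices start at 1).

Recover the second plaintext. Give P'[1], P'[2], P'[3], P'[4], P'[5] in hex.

P'[1] = 4A, P'[2] = 5D, P'[3] = E5, P'[4] = 38, P'[5] = 07

In CTR with a reused counter, both messages share the same keystream S_i, so C_i ⊕ C'_i = P_i ⊕ P'_i and thus P'_i = P_i ⊕ C_i ⊕ C'_i.
P'[1]: 7D ⊕ B3 ⊕ 84 = 4A.
P'[2]: E7 ⊕ 2A ⊕ 90 = 5D.
P'[3]: C2 ⊕ 0E ⊕ 29 = E5.
P'[4]: 72 ⊕ B9 ⊕ F3 = 38.
P'[5]: DF ⊕ 15 ⊕ CD = 07.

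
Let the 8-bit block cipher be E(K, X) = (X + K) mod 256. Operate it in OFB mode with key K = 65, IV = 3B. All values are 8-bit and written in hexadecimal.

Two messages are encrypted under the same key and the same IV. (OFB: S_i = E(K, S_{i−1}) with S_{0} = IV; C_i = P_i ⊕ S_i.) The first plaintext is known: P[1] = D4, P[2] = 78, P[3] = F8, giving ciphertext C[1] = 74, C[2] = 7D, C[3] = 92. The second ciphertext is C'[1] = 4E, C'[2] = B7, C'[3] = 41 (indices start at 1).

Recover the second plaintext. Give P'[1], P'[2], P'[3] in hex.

P'[1] = EE, P'[2] = B2, P'[3] = 2B

In OFB with a reused IV, both messages share the same keystream S_i, so C_i ⊕ C'_i = P_i ⊕ P'_i and thus P'_i = P_i ⊕ C_i ⊕ C'_i.
P'[1]: D4 ⊕ 74 ⊕ 4E = EE.
P'[2]: 78 ⊕ 7D ⊕ B7 = B2.
P'[3]: F8 ⊕ 92 ⊕ 41 = 2B.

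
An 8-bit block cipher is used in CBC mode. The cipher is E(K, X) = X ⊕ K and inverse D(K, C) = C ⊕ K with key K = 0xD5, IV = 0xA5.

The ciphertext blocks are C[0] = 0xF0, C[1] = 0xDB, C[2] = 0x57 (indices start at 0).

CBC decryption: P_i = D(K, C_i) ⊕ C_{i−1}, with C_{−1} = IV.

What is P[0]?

P[0]: D(K, 0xF0) = 0x25; 0x25 ⊕ 0xA5 = 0x80.

P[0] = 0x80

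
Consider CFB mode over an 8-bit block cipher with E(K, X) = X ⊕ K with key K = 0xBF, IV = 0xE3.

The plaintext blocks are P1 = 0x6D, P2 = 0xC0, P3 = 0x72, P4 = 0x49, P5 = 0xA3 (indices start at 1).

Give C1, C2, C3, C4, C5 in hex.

C1 = 0x31, C2 = 0x4E, C3 = 0x83, C4 = 0x75, C5 = 0x69

CFB encryption: C_i = P_i ⊕ E(K, C_{i−1}), with C_{0} = IV.
C1: E(K, 0xE3) = 0x5C; 0x6D ⊕ 0x5C = 0x31.
C2: E(K, 0x31) = 0x8E; 0xC0 ⊕ 0x8E = 0x4E.
C3: E(K, 0x4E) = 0xF1; 0x72 ⊕ 0xF1 = 0x83.
C4: E(K, 0x83) = 0x3C; 0x49 ⊕ 0x3C = 0x75.
C5: E(K, 0x75) = 0xCA; 0xA3 ⊕ 0xCA = 0x69.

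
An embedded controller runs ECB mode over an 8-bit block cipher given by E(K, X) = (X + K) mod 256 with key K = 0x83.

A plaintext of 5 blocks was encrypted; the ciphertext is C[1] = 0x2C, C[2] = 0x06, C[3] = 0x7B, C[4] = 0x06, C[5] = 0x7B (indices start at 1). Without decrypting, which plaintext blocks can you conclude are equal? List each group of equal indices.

P[2] = P[4]; P[3] = P[5]

ECB encrypts each block independently with the same key, so equal ciphertext blocks imply equal plaintext blocks.
C[2] = C[4] = 0x06, so P[2] = P[4].
C[3] = C[5] = 0x7B, so P[3] = P[5].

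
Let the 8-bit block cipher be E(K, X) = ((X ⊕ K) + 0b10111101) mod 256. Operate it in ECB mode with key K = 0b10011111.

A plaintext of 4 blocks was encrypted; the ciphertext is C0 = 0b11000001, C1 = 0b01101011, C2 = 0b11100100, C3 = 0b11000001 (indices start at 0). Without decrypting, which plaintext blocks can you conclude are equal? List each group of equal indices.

ECB encrypts each block independently with the same key, so equal ciphertext blocks imply equal plaintext blocks.
C0 = C3 = 0b11000001, so P0 = P3.

P0 = P3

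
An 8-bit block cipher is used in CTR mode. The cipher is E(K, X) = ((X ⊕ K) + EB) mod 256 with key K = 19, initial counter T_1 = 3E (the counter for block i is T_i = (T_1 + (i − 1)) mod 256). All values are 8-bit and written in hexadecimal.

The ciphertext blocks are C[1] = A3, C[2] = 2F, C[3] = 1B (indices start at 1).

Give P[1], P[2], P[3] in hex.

CTR decryption: S_i = E(K, T_i) where T_i is the counter for block i; P_i = C_i ⊕ S_i.
P[1]: T = 3E, S = E(K, T) = 12; A3 ⊕ 12 = B1.
P[2]: T = 3F, S = E(K, T) = 11; 2F ⊕ 11 = 3E.
P[3]: T = 40, S = E(K, T) = 44; 1B ⊕ 44 = 5F.

P[1] = B1, P[2] = 3E, P[3] = 5F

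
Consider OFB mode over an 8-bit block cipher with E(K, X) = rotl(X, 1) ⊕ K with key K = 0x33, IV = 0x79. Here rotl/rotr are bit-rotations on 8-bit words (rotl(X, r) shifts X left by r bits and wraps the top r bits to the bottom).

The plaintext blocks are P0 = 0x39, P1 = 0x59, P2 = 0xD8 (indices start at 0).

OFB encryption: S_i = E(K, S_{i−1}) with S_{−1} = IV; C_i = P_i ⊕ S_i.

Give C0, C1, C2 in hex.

C0: S = E(K, 0x79) = 0xC1; 0x39 ⊕ 0xC1 = 0xF8.
C1: S = E(K, 0xC1) = 0xB0; 0x59 ⊕ 0xB0 = 0xE9.
C2: S = E(K, 0xB0) = 0x52; 0xD8 ⊕ 0x52 = 0x8A.

C0 = 0xF8, C1 = 0xE9, C2 = 0x8A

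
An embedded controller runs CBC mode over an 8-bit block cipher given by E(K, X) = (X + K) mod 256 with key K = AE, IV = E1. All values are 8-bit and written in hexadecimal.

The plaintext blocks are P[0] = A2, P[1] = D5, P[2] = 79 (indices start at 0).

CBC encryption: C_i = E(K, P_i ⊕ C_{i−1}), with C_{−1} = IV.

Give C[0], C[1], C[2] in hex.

C[0]: P[0] ⊕ E1 = 43; E(K, 43) = F1.
C[1]: P[1] ⊕ F1 = 24; E(K, 24) = D2.
C[2]: P[2] ⊕ D2 = AB; E(K, AB) = 59.

C[0] = F1, C[1] = D2, C[2] = 59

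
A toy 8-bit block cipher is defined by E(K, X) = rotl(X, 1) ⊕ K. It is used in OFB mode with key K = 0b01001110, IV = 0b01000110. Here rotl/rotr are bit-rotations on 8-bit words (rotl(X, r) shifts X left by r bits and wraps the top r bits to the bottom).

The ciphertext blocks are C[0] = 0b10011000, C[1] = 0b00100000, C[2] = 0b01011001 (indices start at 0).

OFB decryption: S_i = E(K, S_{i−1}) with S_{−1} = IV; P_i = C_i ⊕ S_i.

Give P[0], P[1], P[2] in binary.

P[0] = 0b01011010, P[1] = 0b11101011, P[2] = 0b10000000

P[0]: S = E(K, 0b01000110) = 0b11000010; 0b10011000 ⊕ 0b11000010 = 0b01011010.
P[1]: S = E(K, 0b11000010) = 0b11001011; 0b00100000 ⊕ 0b11001011 = 0b11101011.
P[2]: S = E(K, 0b11001011) = 0b11011001; 0b01011001 ⊕ 0b11011001 = 0b10000000.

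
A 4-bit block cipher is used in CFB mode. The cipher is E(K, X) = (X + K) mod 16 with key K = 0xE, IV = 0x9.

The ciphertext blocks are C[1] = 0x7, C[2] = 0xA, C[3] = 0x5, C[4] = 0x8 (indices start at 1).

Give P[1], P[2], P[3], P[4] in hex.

CFB decryption: P_i = C_i ⊕ E(K, C_{i−1}), with C_{0} = IV.
P[1]: E(K, 0x9) = 0x7; 0x7 ⊕ 0x7 = 0x0.
P[2]: E(K, 0x7) = 0x5; 0xA ⊕ 0x5 = 0xF.
P[3]: E(K, 0xA) = 0x8; 0x5 ⊕ 0x8 = 0xD.
P[4]: E(K, 0x5) = 0x3; 0x8 ⊕ 0x3 = 0xB.

P[1] = 0x0, P[2] = 0xF, P[3] = 0xD, P[4] = 0xB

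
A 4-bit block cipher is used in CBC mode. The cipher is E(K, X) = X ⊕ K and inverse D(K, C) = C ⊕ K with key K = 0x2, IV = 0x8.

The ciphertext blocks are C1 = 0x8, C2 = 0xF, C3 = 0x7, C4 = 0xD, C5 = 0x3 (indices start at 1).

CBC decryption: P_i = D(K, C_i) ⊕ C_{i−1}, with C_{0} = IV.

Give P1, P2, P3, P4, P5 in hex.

P1 = 0x2, P2 = 0x5, P3 = 0xA, P4 = 0x8, P5 = 0xC

P1: D(K, 0x8) = 0xA; 0xA ⊕ 0x8 = 0x2.
P2: D(K, 0xF) = 0xD; 0xD ⊕ 0x8 = 0x5.
P3: D(K, 0x7) = 0x5; 0x5 ⊕ 0xF = 0xA.
P4: D(K, 0xD) = 0xF; 0xF ⊕ 0x7 = 0x8.
P5: D(K, 0x3) = 0x1; 0x1 ⊕ 0xD = 0xC.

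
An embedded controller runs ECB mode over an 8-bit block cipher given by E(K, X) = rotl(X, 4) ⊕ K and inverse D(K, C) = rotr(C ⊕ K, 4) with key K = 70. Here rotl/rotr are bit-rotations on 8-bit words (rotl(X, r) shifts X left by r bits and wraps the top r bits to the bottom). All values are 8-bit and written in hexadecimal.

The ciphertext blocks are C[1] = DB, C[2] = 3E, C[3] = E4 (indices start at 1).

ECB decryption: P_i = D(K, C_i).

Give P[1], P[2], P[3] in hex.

P[1]: D(K, DB) = BA.
P[2]: D(K, 3E) = E4.
P[3]: D(K, E4) = 49.

P[1] = BA, P[2] = E4, P[3] = 49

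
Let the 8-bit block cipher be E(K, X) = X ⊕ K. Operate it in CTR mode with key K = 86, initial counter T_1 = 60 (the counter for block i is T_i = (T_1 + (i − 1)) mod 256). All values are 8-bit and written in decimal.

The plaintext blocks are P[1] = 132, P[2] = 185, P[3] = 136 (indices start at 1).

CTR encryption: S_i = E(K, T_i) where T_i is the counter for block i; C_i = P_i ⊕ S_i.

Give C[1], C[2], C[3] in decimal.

C[1] = 238, C[2] = 210, C[3] = 224

C[1]: T = 60, S = E(K, T) = 106; 132 ⊕ 106 = 238.
C[2]: T = 61, S = E(K, T) = 107; 185 ⊕ 107 = 210.
C[3]: T = 62, S = E(K, T) = 104; 136 ⊕ 104 = 224.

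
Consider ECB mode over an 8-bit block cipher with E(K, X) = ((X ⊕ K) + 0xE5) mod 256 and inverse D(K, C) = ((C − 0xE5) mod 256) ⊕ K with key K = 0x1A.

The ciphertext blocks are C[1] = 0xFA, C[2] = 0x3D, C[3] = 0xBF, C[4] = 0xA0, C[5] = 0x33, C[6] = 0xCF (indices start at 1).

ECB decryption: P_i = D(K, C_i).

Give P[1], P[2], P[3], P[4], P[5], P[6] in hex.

P[1] = 0x0F, P[2] = 0x42, P[3] = 0xC0, P[4] = 0xA1, P[5] = 0x54, P[6] = 0xF0

P[1]: D(K, 0xFA) = 0x0F.
P[2]: D(K, 0x3D) = 0x42.
P[3]: D(K, 0xBF) = 0xC0.
P[4]: D(K, 0xA0) = 0xA1.
P[5]: D(K, 0x33) = 0x54.
P[6]: D(K, 0xCF) = 0xF0.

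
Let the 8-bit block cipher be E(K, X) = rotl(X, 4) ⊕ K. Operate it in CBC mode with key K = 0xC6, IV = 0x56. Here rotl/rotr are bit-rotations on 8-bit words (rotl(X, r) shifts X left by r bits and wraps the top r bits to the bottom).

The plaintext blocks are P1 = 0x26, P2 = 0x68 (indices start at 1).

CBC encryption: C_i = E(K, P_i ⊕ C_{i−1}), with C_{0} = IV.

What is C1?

C1: P1 ⊕ 0x56 = 0x70; E(K, 0x70) = 0xC1.

C1 = 0xC1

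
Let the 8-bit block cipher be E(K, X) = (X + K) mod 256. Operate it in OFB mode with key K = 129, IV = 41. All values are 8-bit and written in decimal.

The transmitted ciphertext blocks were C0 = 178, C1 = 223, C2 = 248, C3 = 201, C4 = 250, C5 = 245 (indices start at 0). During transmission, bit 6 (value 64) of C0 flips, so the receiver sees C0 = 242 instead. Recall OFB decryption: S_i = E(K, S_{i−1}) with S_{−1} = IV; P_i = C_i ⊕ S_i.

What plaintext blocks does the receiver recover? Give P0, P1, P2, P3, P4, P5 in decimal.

Only C0 changed, to 242. In OFB, a change in C_i flips the same bit in P_i only; the keystream is unaffected. Decrypting the received ciphertext:
P0: S = E(K, 41) = 170; 242 ⊕ 170 = 88.
P1: S = E(K, 170) = 43; 223 ⊕ 43 = 244.
P2: S = E(K, 43) = 172; 248 ⊕ 172 = 84.
P3: S = E(K, 172) = 45; 201 ⊕ 45 = 228.
P4: S = E(K, 45) = 174; 250 ⊕ 174 = 84.
P5: S = E(K, 174) = 47; 245 ⊕ 47 = 218.
Blocks that differ from the original plaintext: P0.

P0 = 88, P1 = 244, P2 = 84, P3 = 228, P4 = 84, P5 = 218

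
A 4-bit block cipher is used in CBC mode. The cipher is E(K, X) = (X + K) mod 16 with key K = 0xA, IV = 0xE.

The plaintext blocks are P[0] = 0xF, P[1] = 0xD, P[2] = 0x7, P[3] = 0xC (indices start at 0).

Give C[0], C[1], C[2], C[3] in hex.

C[0] = 0xB, C[1] = 0x0, C[2] = 0x1, C[3] = 0x7

CBC encryption: C_i = E(K, P_i ⊕ C_{i−1}), with C_{−1} = IV.
C[0]: P[0] ⊕ 0xE = 0x1; E(K, 0x1) = 0xB.
C[1]: P[1] ⊕ 0xB = 0x6; E(K, 0x6) = 0x0.
C[2]: P[2] ⊕ 0x0 = 0x7; E(K, 0x7) = 0x1.
C[3]: P[3] ⊕ 0x1 = 0xD; E(K, 0xD) = 0x7.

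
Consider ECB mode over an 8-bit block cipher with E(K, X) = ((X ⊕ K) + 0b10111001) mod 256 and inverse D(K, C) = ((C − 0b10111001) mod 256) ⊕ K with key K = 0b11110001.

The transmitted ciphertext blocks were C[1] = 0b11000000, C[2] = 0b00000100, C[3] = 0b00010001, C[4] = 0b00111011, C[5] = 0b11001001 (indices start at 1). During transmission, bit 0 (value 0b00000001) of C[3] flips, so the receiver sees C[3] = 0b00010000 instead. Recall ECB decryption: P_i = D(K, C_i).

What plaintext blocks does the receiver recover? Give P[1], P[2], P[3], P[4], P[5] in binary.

P[1] = 0b11110110, P[2] = 0b10111010, P[3] = 0b10100110, P[4] = 0b01110011, P[5] = 0b11100001

Only C[3] changed, to 0b00010000. In ECB, a change in C_i affects only P_i. Decrypting the received ciphertext:
P[1]: D(K, 0b11000000) = 0b11110110.
P[2]: D(K, 0b00000100) = 0b10111010.
P[3]: D(K, 0b00010000) = 0b10100110.
P[4]: D(K, 0b00111011) = 0b01110011.
P[5]: D(K, 0b11001001) = 0b11100001.
Blocks that differ from the original plaintext: P[3].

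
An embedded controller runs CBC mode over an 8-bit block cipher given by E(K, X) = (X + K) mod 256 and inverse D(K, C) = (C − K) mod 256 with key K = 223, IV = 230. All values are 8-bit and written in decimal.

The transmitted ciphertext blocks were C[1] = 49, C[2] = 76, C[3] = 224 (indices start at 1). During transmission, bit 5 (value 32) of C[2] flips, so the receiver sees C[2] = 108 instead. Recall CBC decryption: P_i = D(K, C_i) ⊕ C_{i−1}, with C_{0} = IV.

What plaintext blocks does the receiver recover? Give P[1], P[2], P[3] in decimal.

P[1] = 180, P[2] = 188, P[3] = 109

Only C[2] changed, to 108. In CBC, a change in C_i garbles P_i and flips the same bit in P_{i+1}. Decrypting the received ciphertext:
P[1]: D(K, 49) = 82; 82 ⊕ 230 = 180.
P[2]: D(K, 108) = 141; 141 ⊕ 49 = 188.
P[3]: D(K, 224) = 1; 1 ⊕ 108 = 109.
Blocks that differ from the original plaintext: P[2], P[3].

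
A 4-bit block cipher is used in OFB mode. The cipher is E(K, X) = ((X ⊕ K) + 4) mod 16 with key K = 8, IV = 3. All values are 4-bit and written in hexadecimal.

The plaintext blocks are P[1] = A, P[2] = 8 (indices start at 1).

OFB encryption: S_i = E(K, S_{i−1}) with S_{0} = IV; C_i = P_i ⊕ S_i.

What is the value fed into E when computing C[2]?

C[1]: S = E(K, 3) = F; A ⊕ F = 5.
C[2]: S = E(K, F) = B; 8 ⊕ B = 3.
So the input to E for block [2] is F.

F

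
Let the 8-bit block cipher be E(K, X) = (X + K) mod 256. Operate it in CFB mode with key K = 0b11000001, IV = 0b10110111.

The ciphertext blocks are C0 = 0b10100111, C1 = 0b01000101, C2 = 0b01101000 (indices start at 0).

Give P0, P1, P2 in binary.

CFB decryption: P_i = C_i ⊕ E(K, C_{i−1}), with C_{−1} = IV.
P0: E(K, 0b10110111) = 0b01111000; 0b10100111 ⊕ 0b01111000 = 0b11011111.
P1: E(K, 0b10100111) = 0b01101000; 0b01000101 ⊕ 0b01101000 = 0b00101101.
P2: E(K, 0b01000101) = 0b00000110; 0b01101000 ⊕ 0b00000110 = 0b01101110.

P0 = 0b11011111, P1 = 0b00101101, P2 = 0b01101110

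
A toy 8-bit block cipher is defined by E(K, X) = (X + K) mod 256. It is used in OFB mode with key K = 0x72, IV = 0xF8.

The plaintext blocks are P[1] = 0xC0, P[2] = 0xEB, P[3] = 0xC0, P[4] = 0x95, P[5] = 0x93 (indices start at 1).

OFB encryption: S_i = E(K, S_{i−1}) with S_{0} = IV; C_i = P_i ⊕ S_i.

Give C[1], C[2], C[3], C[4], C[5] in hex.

C[1]: S = E(K, 0xF8) = 0x6A; 0xC0 ⊕ 0x6A = 0xAA.
C[2]: S = E(K, 0x6A) = 0xDC; 0xEB ⊕ 0xDC = 0x37.
C[3]: S = E(K, 0xDC) = 0x4E; 0xC0 ⊕ 0x4E = 0x8E.
C[4]: S = E(K, 0x4E) = 0xC0; 0x95 ⊕ 0xC0 = 0x55.
C[5]: S = E(K, 0xC0) = 0x32; 0x93 ⊕ 0x32 = 0xA1.

C[1] = 0xAA, C[2] = 0x37, C[3] = 0x8E, C[4] = 0x55, C[5] = 0xA1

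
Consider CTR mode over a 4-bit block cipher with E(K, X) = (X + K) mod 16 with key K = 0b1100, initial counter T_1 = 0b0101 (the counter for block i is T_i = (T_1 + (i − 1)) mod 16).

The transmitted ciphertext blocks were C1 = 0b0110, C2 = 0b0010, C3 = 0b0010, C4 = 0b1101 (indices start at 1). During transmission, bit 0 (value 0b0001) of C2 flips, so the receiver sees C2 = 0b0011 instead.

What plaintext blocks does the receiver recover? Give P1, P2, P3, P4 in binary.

P1 = 0b0111, P2 = 0b0001, P3 = 0b0001, P4 = 0b1001

CTR decryption: S_i = E(K, T_i) where T_i is the counter for block i; P_i = C_i ⊕ S_i.
Only C2 changed, to 0b0011. In CTR, a change in C_i flips the same bit in P_i only; the keystream is unaffected. Decrypting the received ciphertext:
P1: T = 0b0101, S = E(K, T) = 0b0001; 0b0110 ⊕ 0b0001 = 0b0111.
P2: T = 0b0110, S = E(K, T) = 0b0010; 0b0011 ⊕ 0b0010 = 0b0001.
P3: T = 0b0111, S = E(K, T) = 0b0011; 0b0010 ⊕ 0b0011 = 0b0001.
P4: T = 0b1000, S = E(K, T) = 0b0100; 0b1101 ⊕ 0b0100 = 0b1001.
Blocks that differ from the original plaintext: P2.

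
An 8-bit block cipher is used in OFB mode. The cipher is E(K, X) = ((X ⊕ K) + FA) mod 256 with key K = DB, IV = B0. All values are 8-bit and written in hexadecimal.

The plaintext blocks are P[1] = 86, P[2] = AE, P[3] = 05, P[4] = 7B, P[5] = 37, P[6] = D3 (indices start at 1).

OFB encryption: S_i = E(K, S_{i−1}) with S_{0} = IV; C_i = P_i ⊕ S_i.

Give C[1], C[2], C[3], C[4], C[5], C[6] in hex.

C[1] = E3, C[2] = 16, C[3] = 58, C[4] = FB, C[5] = 62, C[6] = 5B

C[1]: S = E(K, B0) = 65; 86 ⊕ 65 = E3.
C[2]: S = E(K, 65) = B8; AE ⊕ B8 = 16.
C[3]: S = E(K, B8) = 5D; 05 ⊕ 5D = 58.
C[4]: S = E(K, 5D) = 80; 7B ⊕ 80 = FB.
C[5]: S = E(K, 80) = 55; 37 ⊕ 55 = 62.
C[6]: S = E(K, 55) = 88; D3 ⊕ 88 = 5B.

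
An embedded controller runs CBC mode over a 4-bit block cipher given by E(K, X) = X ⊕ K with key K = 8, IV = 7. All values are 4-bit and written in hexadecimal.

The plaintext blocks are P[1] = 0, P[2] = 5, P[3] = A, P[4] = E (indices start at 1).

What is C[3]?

C[3] = 0

CBC encryption: C_i = E(K, P_i ⊕ C_{i−1}), with C_{0} = IV.
C[1]: P[1] ⊕ 7 = 7; E(K, 7) = F.
C[2]: P[2] ⊕ F = A; E(K, A) = 2.
C[3]: P[3] ⊕ 2 = 8; E(K, 8) = 0.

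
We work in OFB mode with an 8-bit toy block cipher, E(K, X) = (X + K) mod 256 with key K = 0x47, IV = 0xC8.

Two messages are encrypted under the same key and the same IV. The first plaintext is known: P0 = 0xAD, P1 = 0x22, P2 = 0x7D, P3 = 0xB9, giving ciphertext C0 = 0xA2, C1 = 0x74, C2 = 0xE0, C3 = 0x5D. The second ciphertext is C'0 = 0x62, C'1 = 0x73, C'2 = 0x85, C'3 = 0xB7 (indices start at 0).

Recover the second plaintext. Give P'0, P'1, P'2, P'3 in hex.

P'0 = 0x6D, P'1 = 0x25, P'2 = 0x18, P'3 = 0x53

In OFB with a reused IV, both messages share the same keystream S_i, so C_i ⊕ C'_i = P_i ⊕ P'_i and thus P'_i = P_i ⊕ C_i ⊕ C'_i.
P'0: 0xAD ⊕ 0xA2 ⊕ 0x62 = 0x6D.
P'1: 0x22 ⊕ 0x74 ⊕ 0x73 = 0x25.
P'2: 0x7D ⊕ 0xE0 ⊕ 0x85 = 0x18.
P'3: 0xB9 ⊕ 0x5D ⊕ 0xB7 = 0x53.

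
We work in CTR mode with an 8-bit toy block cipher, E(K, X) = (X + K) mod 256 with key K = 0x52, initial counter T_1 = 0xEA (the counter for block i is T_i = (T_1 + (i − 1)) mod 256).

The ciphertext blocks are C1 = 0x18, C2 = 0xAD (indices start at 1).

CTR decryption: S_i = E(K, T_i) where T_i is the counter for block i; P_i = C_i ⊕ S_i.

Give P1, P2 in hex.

P1 = 0x24, P2 = 0x90

P1: T = 0xEA, S = E(K, T) = 0x3C; 0x18 ⊕ 0x3C = 0x24.
P2: T = 0xEB, S = E(K, T) = 0x3D; 0xAD ⊕ 0x3D = 0x90.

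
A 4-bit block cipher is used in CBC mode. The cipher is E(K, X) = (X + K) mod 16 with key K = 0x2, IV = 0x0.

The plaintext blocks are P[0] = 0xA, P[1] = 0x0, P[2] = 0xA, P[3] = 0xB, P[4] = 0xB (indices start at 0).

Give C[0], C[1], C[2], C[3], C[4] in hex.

CBC encryption: C_i = E(K, P_i ⊕ C_{i−1}), with C_{−1} = IV.
C[0]: P[0] ⊕ 0x0 = 0xA; E(K, 0xA) = 0xC.
C[1]: P[1] ⊕ 0xC = 0xC; E(K, 0xC) = 0xE.
C[2]: P[2] ⊕ 0xE = 0x4; E(K, 0x4) = 0x6.
C[3]: P[3] ⊕ 0x6 = 0xD; E(K, 0xD) = 0xF.
C[4]: P[4] ⊕ 0xF = 0x4; E(K, 0x4) = 0x6.

C[0] = 0xC, C[1] = 0xE, C[2] = 0x6, C[3] = 0xF, C[4] = 0x6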